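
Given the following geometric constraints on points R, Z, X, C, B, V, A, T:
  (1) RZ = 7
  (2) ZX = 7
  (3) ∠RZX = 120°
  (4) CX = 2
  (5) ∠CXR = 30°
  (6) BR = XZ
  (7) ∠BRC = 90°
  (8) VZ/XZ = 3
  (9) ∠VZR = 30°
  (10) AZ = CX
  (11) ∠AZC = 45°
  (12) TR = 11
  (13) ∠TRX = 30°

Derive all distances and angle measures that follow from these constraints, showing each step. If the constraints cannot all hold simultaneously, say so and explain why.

The constraints are consistent.

From the given relations:
  BR = XZ = 7
  VZ = 3·XZ = 3·7 = 21
  AZ = CX = 2

Step 1: From RZ = 7, ZX = 7, and ∠RZX = 120°, by the law of cosines:
  RX² = RZ² + ZX² - 2·RZ·ZX·cos(120°) = 49 + 49 + 49 = 147
  RX = 7·√3

Step 2: From RZ = 7, ZV = 21, and ∠RZV = 30°, by the law of cosines:
  RV² = RZ² + ZV² - 2·RZ·ZV·cos(30°) = 49 + 441 - 254.6 = 235.4
  RV ≈ 15.34

Step 3: From RX = 7·√3, XC = 2, and ∠RXC = 30°, by the law of cosines:
  RC² = RX² + XC² - 2·RX·XC·cos(30°) = 147 + 4 - 42 = 109
  RC = √109

Step 4: From XR = 7·√3, RT = 11, and ∠XRT = 30°, by the law of cosines:
  XT² = XR² + RT² - 2·XR·RT·cos(30°) = 147 + 121 - 231 = 37
  XT = √37

Step 5: From RV = 15.34, RZ = 7, VZ = 21, by the inverse law of cosines:
  cos(∠VRZ) = (RV² + RZ² - VZ²) / (2·RV·RZ)
  ∠VRZ = 136.81°

Step 6: From RX = 7·√3, RZ = 7, XZ = 7, by the inverse law of cosines:
  cos(∠XRZ) = (RX² + RZ² - XZ²) / (2·RX·RZ)
  ∠XRZ = 30°

Step 7: From XR = 7·√3, XZ = 7, RZ = 7, by the inverse law of cosines:
  cos(∠RXZ) = (XR² + XZ² - RZ²) / (2·XR·XZ)
  ∠RXZ = 30°

Step 8: From VR = 15.34, VZ = 21, RZ = 7, by the inverse law of cosines:
  cos(∠RVZ) = (VR² + VZ² - RZ²) / (2·VR·VZ)
  ∠RVZ = 13.19°

Step 9: From CR = √109, RB = 7, and ∠CRB = 90°, by the law of cosines:
  CB² = CR² + RB² - 2·CR·RB·cos(90°) = 109 + 49 - 0 = 158
  CB = √158

Step 10: From RC = √109, RX = 7·√3, CX = 2, by the inverse law of cosines:
  cos(∠CRX) = (RC² + RX² - CX²) / (2·RC·RX)
  ∠CRX = 5.5°

Step 11: From XR = 7·√3, XT = √37, RT = 11, by the inverse law of cosines:
  cos(∠RXT) = (XR² + XT² - RT²) / (2·XR·XT)
  ∠RXT = 64.72°

Step 12: From CR = √109, CX = 2, RX = 7·√3, by the inverse law of cosines:
  cos(∠RCX) = (CR² + CX² - RX²) / (2·CR·CX)
  ∠RCX = 144.5°

Step 13: From TR = 11, TX = √37, RX = 7·√3, by the inverse law of cosines:
  cos(∠RTX) = (TR² + TX² - RX²) / (2·TR·TX)
  ∠RTX = 85.28°

Step 14: From CB = √158, CR = √109, BR = 7, by the inverse law of cosines:
  cos(∠BCR) = (CB² + CR² - BR²) / (2·CB·CR)
  ∠BCR = 33.84°

Step 15: From BC = √158, BR = 7, CR = √109, by the inverse law of cosines:
  cos(∠CBR) = (BC² + BR² - CR²) / (2·BC·BR)
  ∠CBR = 56.16°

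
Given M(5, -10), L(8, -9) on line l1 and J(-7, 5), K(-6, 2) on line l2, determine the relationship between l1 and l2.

Slope of line 1: m1 = (-9 - -10)/(8 - 5) = 1/3 = 1/3
Slope of line 2: m2 = (2 - 5)/(-6 - -7) = -3/1 = -3
m1 * m2 = (1/3) * (-3) = -1 = -1, so the lines are perpendicular.

Perpendicular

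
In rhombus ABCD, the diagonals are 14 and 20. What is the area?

The diagonals of a rhombus divide it into four right triangles.
Each triangle has legs 14/ 2 = 7 and 20/2 = 10, so each has area (1/2)*7*10 = 35.
Four such triangles give total area = (d1 * d2) / 2 = 140.

140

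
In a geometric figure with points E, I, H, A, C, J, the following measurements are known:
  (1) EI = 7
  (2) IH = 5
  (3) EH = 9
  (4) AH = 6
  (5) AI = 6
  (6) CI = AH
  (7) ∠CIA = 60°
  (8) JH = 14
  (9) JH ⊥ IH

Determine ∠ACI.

From the given relations: CI = AH = 6.
Step 1: By the law of cosines on triangle CIA: CA² = 6² + 6² − 2·6·6·cos(60°) = 36, so CA = 6.
Step 2: By the inverse law of cosines on triangle ACI: cos(∠ACI) = (6² + 6² − 6²) / (2·6·6) = 36/72 = 0.5, so ∠ACI = 60°.

Therefore, the measure of angle ∠ACI = 60°.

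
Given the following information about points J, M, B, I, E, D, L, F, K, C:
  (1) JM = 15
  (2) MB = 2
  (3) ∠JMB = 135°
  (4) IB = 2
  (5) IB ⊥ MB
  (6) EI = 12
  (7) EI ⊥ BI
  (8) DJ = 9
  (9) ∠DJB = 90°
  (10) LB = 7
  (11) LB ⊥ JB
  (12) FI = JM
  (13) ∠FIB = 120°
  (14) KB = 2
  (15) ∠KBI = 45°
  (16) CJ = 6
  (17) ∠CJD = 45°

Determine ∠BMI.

Step 1: By the law of cosines on triangle MBI: MI² = 2² + 2² − 2·2·2·cos(90°) = 8, so MI = 2·√2.
Step 2: By the inverse law of cosines on triangle BMI: cos(∠BMI) = (2² + (2·√2)² − 2²) / (2·2·2·√2) = 8/11.31 = 0.7071, so ∠BMI = 45°.

Therefore, the measure of angle ∠BMI = 45°.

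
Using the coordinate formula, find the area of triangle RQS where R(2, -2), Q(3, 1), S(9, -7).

The Shoelace formula computes the area from vertex coordinates by summing cross products.
For vertices (2,-2), (3,1), (9,-7):
Signed sum = 2*1 - 3*-2 + 3*-7 - 9*1 + 9*-2 - 2*-7
= 8 + -30 + -4 = -26
Area = (1/2)|-26| = 13.

13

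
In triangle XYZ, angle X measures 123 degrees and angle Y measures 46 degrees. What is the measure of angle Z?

angle Z = 180 - 123 - 46 = 11 degrees.

11 degrees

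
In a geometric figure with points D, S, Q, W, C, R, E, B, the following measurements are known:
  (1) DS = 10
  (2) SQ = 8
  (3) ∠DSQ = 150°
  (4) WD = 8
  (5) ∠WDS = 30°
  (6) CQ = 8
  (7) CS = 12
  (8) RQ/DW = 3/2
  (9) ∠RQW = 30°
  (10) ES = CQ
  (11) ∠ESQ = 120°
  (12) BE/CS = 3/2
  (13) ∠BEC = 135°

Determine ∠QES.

From the given relations: ES = CQ = 8.
Step 1: By the law of cosines on triangle ESQ: EQ² = 8² + 8² − 2·8·8·cos(120°) = 192, so EQ = 8·√3.
Step 2: By the inverse law of cosines on triangle QES: cos(∠QES) = ((8·√3)² + 8² − 8²) / (2·8·√3·8) = 192/221.7 = 0.866, so ∠QES = 30°.

Therefore, the measure of angle ∠QES = 30°.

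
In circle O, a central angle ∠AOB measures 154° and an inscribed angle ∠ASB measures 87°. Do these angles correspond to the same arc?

By the inscribed angle theorem, the inscribed angle for a central angle of 154° should be 154° / 2 = 77°.
The given inscribed angle is 87°, which does not equal 77°.
Therefore, no, they do not correspond to the same arc.

No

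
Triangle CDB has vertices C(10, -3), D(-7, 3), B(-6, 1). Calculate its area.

The Shoelace formula computes the area from vertex coordinates by summing cross products.
For vertices (10,-3), (-7,3), (-6,1):
Signed sum = 10*3 - -7*-3 + -7*1 - -6*3 + -6*-3 - 10*1
= 9 + 11 + 8 = 28
Area = (1/2)|28| = 14.

14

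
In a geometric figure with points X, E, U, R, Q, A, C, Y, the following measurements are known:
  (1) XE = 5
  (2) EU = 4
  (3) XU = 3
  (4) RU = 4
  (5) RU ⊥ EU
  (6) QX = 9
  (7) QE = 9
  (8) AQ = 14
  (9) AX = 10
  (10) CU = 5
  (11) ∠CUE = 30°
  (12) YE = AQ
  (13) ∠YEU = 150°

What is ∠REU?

Step 1: By the law of cosines on triangle EUR: ER² = 4² + 4² − 2·4·4·cos(90°) = 32, so ER = 4·√2.
Step 2: By the inverse law of cosines on triangle REU: cos(∠REU) = ((4·√2)² + 4² − 4²) / (2·4·√2·4) = 32/45.25 = 0.7071, so ∠REU = 45°.

Therefore, the measure of angle ∠REU = 45°.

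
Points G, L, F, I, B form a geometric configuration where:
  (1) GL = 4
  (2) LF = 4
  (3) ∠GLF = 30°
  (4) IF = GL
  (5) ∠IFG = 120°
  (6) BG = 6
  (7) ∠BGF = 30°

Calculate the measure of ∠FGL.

Step 1: By the law of cosines on triangle GLF: GF² = 4² + 4² − 2·4·4·cos(30°) = 4.29, so GF ≈ 2.07.
Step 2: By the inverse law of cosines on triangle FGL: cos(∠FGL) = (2.07² + 4² − 4²) / (2·2.07·4) = 4.29/16.56 = 0.2588, so ∠FGL = 75°.

Therefore, the measure of angle ∠FGL = 75°.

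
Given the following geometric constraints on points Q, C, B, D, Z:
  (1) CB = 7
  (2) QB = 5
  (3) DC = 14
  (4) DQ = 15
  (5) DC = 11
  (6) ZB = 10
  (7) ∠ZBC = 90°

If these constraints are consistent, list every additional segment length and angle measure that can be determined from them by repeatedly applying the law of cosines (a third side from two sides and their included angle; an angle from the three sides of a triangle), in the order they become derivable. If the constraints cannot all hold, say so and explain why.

These constraints are not satisfiable: (3) DC = 14 and (5) DC = 11 assign two different lengths to the same segment. No planar figure meets all of them, so nothing further can be derived.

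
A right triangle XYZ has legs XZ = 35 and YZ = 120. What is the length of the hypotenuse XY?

XY = sqrt(35^2 + 120^2) = sqrt(15625) = 125

125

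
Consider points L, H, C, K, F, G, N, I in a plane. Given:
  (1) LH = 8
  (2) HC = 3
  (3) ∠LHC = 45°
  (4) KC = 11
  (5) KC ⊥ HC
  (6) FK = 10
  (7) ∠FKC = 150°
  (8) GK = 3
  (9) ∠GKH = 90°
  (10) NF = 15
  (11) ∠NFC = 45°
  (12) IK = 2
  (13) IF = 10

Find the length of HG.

Step 1: By the law of cosines on triangle HCK: HK² = 3² + 11² − 2·3·11·cos(90°) = 130, so HK = √130.
Step 2: By the law of cosines on triangle HKG: HG² = √130² + 3² − 2·√130·3·cos(90°) = 139, so HG = √139.

Therefore, the length of HG = √139.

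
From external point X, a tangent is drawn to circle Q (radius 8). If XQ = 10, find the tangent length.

Let T be the point of tangency. Then QT ⊥ XT (radius ⊥ tangent).
In right triangle QTX: QX² = QT² + XT²
10² = 8² + XT²
XT² = 36, XT = 6

6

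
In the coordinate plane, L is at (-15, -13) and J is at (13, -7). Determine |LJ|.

d = sqrt((28)^2 + (6)^2) = sqrt(820) = 2*sqrt(205)

2*sqrt(205)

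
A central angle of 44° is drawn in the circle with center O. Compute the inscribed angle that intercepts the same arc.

An inscribed angle intercepts an arc from a point on the circle, while the central angle intercepts the same arc from the center.
The inscribed angle is always half the central angle: 44° / 2 = 22°.

22°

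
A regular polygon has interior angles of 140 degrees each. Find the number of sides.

Each interior angle of a regular n-gon is (n - 2) * 180 / n.
Setting this equal to 140:
(n - 2) * 180 / n = 140
Each exterior angle = 180 - 140 = 40 degrees.
Since exterior angles sum to 360: n = 360 / 40 = 9.

9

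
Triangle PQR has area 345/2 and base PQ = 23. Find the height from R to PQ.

Rearranging the area formula Area = (1/2) * base * height:
height = 2 * Area / base = 2 * 345/2 / 23 = 15.

15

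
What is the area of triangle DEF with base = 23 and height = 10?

A triangle's area is half the area of a rectangle with the same base and height.
Area = (1/2) * 23 * 10 = 115.

115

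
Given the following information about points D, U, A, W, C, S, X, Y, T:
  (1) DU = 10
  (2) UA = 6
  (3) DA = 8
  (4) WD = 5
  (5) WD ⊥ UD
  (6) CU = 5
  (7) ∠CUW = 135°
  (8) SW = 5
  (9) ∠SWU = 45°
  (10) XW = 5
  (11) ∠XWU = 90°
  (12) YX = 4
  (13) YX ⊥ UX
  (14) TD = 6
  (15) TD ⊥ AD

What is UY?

Step 1: By the law of cosines on triangle UDW: UW² = 10² + 5² − 2·10·5·cos(90°) = 125, so UW = 5·√5.
Step 2: By the law of cosines on triangle UWX: UX² = (5·√5)² + 5² − 2·5·√5·5·cos(90°) = 150, so UX = 5·√6.
Step 3: By the law of cosines on triangle UXY: UY² = (5·√6)² + 4² − 2·5·√6·4·cos(90°) = 166, so UY = √166.

Therefore, the length of UY = √166.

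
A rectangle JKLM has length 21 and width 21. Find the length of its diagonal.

A rectangle's diagonal splits it into two right triangles, with the diagonal as the hypotenuse.
By the Pythagorean theorem, d^2 = 21^2 + 21^2 = 882.
Therefore d = sqrt(882) = 21*sqrt(2).

21*sqrt(2)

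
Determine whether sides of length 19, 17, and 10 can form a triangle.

Sort the sides: 10, 17, 19.
It suffices to check that the sum of the two smallest exceeds the largest:
10 + 17 = 27 > 19. ✓
Yes, a valid triangle can be formed.

Yes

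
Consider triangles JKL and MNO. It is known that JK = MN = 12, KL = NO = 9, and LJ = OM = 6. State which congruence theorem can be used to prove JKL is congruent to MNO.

The given information matches SSS: All three pairs of corresponding sides are equal (Side-Side-Side).

SSS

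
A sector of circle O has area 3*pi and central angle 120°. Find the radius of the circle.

The sector covers 120°/360° = 1/3 of the full circle.
Full circle area = 3*pi / 1/3 = 9*pi.
Since full area = πr², we get r² = 9*pi/π = 9, so r = 3.

3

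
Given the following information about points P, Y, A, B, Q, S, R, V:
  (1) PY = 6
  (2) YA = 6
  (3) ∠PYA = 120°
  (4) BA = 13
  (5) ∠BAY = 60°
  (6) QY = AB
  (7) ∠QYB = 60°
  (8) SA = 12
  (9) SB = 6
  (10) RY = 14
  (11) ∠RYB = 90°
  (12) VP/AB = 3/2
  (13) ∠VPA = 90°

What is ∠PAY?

Step 1: By the law of cosines on triangle AYP: AP² = 6² + 6² − 2·6·6·cos(120°) = 108, so AP = 6·√3.
Step 2: By the inverse law of cosines on triangle PAY: cos(∠PAY) = ((6·√3)² + 6² − 6²) / (2·6·√3·6) = 108/124.71 = 0.866, so ∠PAY = 30°.

Therefore, the measure of angle ∠PAY = 30°.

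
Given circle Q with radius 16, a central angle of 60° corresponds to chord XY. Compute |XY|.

Chord = 2(16) sin(30°) = 16

16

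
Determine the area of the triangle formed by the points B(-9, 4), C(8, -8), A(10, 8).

The Shoelace formula computes the area from vertex coordinates by summing cross products.
For vertices (-9,4), (8,-8), (10,8):
Signed sum = -9*-8 - 8*4 + 8*8 - 10*-8 + 10*4 - -9*8
= 40 + 144 + 112 = 296
Area = (1/2)|296| = 148.

148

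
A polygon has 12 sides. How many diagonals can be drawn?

The number of diagonals in an n-gon is n(n - 3)/2.
For n = 12: 12(12 - 3)/2 = 12 × 9 / 2 = 54.

54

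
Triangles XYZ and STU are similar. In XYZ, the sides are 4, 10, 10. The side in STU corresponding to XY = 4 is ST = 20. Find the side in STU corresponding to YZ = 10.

Since the triangles are similar, the ratio of corresponding sides is constant.
Scale factor k = ST / XY = 20 / 4 = 5
TU = k * YZ = 5 * 10 = 50

50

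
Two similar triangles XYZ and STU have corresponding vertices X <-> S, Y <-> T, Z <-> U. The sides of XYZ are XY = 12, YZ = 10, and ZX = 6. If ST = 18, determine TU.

Similar triangles have proportional sides. Setting up the proportion:
ST / XY = TU / YZ
18 / 12 = TU / 10
TU = 10 * 18 / 12 = 15.

15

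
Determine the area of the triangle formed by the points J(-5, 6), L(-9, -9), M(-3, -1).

Shoelace: Area = (1/2)|-5(-9--1) + -9(-1-6) + -3(6--9)| = (1/2)(58) = 29

29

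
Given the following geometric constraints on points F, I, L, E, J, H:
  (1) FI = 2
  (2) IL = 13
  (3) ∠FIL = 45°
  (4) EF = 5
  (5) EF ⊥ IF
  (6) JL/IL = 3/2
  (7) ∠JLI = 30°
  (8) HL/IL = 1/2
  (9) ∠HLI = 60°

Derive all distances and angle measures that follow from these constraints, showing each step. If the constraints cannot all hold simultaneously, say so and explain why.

The constraints are consistent.

From the given relations:
  JL = 3/2·IL = 3/2·13 ≈ 19.5
  HL = 1/2·IL = 1/2·13 ≈ 6.5

Step 1: From FI = 2, IL = 13, and ∠FIL = 45°, by the law of cosines:
  FL² = FI² + IL² - 2·FI·IL·cos(45°) = 4 + 169 - 36.77 = 136.2
  FL ≈ 11.67

Step 2: From IF = 2, FE = 5, and ∠IFE = 90°, by the law of cosines:
  IE² = IF² + FE² - 2·IF·FE·cos(90°) = 4 + 25 - 0 = 29
  IE = √29

Step 3: From IL = 13, LJ = 19.5, and ∠ILJ = 30°, by the law of cosines:
  IJ² = IL² + LJ² - 2·IL·LJ·cos(30°) = 169 + 380.2 - 439.1 = 110.2
  IJ ≈ 10.5

Step 4: From IL = 13, LH = 6.5, and ∠ILH = 60°, by the law of cosines:
  IH² = IL² + LH² - 2·IL·LH·cos(60°) = 169 + 42.25 - 84.5 = 126.7
  IH ≈ 11.26

Step 5: From FI = 2, FL = 11.67, IL = 13, by the inverse law of cosines:
  cos(∠IFL) = (FI² + FL² - IL²) / (2·FI·FL)
  ∠IFL = 128.04°

Step 6: From IE = √29, IF = 2, EF = 5, by the inverse law of cosines:
  cos(∠EIF) = (IE² + IF² - EF²) / (2·IE·IF)
  ∠EIF = 68.2°

Step 7: From IH = 11.26, IL = 13, HL = 6.5, by the inverse law of cosines:
  cos(∠HIL) = (IH² + IL² - HL²) / (2·IH·IL)
  ∠HIL = 30°

Step 8: From IJ = 10.5, IL = 13, JL = 19.5, by the inverse law of cosines:
  cos(∠JIL) = (IJ² + IL² - JL²) / (2·IJ·IL)
  ∠JIL = 111.74°

Step 9: From LF = 11.67, LI = 13, FI = 2, by the inverse law of cosines:
  cos(∠FLI) = (LF² + LI² - FI²) / (2·LF·LI)
  ∠FLI = 6.96°

Step 10: From EF = 5, EI = √29, FI = 2, by the inverse law of cosines:
  cos(∠FEI) = (EF² + EI² - FI²) / (2·EF·EI)
  ∠FEI = 21.8°

Step 11: From JI = 10.5, JL = 19.5, IL = 13, by the inverse law of cosines:
  cos(∠IJL) = (JI² + JL² - IL²) / (2·JI·JL)
  ∠IJL = 38.26°

Step 12: From HI = 11.26, HL = 6.5, IL = 13, by the inverse law of cosines:
  cos(∠IHL) = (HI² + HL² - IL²) / (2·HI·HL)
  ∠IHL = 90°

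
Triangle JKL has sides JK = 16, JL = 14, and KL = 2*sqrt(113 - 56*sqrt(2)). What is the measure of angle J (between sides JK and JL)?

By the inverse law of cosines: cos(J) = (JK² + JL² - KL²) / (2 × JK × JL)
cos(J) = (16² + 14² - (2*sqrt(113 - 56*sqrt(2)))²) / (2 × 16 × 14)
cos(J) = (256 + 196 - (452 - 224*sqrt(2))) / 448
cos(J) = sqrt(2)/2
J = arccos(sqrt(2)/2) = 45°

45°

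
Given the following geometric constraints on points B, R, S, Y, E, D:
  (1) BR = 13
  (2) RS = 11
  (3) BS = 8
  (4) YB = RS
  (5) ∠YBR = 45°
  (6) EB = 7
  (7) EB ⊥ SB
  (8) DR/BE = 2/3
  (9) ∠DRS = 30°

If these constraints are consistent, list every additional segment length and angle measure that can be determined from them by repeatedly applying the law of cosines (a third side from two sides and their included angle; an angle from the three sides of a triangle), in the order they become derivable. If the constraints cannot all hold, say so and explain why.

The constraints are consistent. Derivable facts, in order:
After 1 step:
- RY ≈ 9.37
- SD ≈ 7.34
- SE = √113
- ∠BRS = 37.79°
- ∠BSR = 84.78°
- ∠RBS = 57.42°
After 2 steps:
- ∠BES = 48.81°
- ∠BRY = 56.12°
- ∠BSE = 41.19°
- ∠BYR = 78.88°
- ∠DSR = 18.54°
- ∠RDS = 131.46°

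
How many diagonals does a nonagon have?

Each of the 9 vertices connects to 6 non-adjacent vertices via diagonals.
Total connections = 9 × 6 = 54, but each diagonal is counted twice.
Number of diagonals = 54 / 2 = 27.

27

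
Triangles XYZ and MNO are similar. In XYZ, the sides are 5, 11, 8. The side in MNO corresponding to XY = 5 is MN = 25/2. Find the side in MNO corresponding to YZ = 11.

Similar triangles have proportional sides. Setting up the proportion:
MN / XY = NO / YZ
25/2 / 5 = NO / 11
NO = 11 * 25/2 / 5 = 55/2.

55/2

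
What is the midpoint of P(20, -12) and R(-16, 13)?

The midpoint is the average of the coordinates:
x: (20 + -16)/2 = 2
y: (-12 + 13)/2 = 1/2
Midpoint = (2, 1/2)

(2, 1/2)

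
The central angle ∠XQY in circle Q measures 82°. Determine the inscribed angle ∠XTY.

Inscribed angle = 82° / 2 = 41° (inscribed angle theorem).

41°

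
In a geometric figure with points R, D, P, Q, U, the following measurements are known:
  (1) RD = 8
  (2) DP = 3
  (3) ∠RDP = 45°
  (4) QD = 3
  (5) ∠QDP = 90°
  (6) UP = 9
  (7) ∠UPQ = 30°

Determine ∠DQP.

Step 1: By the law of cosines on triangle QDP: QP² = 3² + 3² − 2·3·3·cos(90°) = 18, so QP = 3·√2.
Step 2: By the inverse law of cosines on triangle DQP: cos(∠DQP) = (3² + (3·√2)² − 3²) / (2·3·3·√2) = 18/25.46 = 0.7071, so ∠DQP = 45°.

Therefore, the measure of angle ∠DQP = 45°.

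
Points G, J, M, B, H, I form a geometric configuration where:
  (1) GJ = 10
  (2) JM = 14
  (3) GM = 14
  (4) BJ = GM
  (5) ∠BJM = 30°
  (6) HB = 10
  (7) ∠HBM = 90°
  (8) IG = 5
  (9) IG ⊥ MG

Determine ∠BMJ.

From the given relations: BJ = GM = 14.
Step 1: By the law of cosines on triangle MJB: MB² = 14² + 14² − 2·14·14·cos(30°) = 52.52, so MB ≈ 7.25.
Step 2: By the inverse law of cosines on triangle BMJ: cos(∠BMJ) = (7.25² + 14² − 14²) / (2·7.25·14) = 52.52/202.91 = 0.2588, so ∠BMJ = 75°.

Therefore, the measure of angle ∠BMJ = 75°.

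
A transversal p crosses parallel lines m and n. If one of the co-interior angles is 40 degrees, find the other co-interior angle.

Co-interior angles (same-side interior) formed by parallel lines and a transversal are supplementary (sum to 180 degrees).
The given angle is 40 degrees.
The co-interior angle = 180 - 40 = 140 degrees.

140 degrees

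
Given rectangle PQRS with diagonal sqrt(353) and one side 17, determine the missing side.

Using the Pythagorean theorem: d^2 = a^2 + b^2
b^2 = d^2 - a^2
b^2 = 353 - 289
b^2 = 64
b = sqrt(64) = 8

8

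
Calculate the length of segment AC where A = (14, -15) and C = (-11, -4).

d = sqrt((-11 - 14)^2 + (-4 - -15)^2)
d = sqrt(-25^2 + 11^2)
d = sqrt(625 + 121)
d = sqrt(746)

sqrt(746)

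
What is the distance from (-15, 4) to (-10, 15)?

d = sqrt((-10 - -15)^2 + (15 - 4)^2)
d = sqrt(5^2 + 11^2)
d = sqrt(25 + 121)
d = sqrt(146)

sqrt(146)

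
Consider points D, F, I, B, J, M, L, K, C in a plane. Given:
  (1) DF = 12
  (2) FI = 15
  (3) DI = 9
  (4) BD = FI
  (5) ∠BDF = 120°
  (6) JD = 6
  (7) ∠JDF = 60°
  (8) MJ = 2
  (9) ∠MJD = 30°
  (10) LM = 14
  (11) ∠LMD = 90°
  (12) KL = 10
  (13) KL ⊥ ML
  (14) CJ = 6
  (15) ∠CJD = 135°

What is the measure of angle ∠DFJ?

Step 1: By the law of cosines on triangle FDJ: FJ² = 12² + 6² − 2·12·6·cos(60°) = 108, so FJ = 6·√3.
Step 2: By the inverse law of cosines on triangle DFJ: cos(∠DFJ) = (12² + (6·√3)² − 6²) / (2·12·6·√3) = 216/249.42 = 0.866, so ∠DFJ = 30°.

Therefore, the measure of angle ∠DFJ = 30°.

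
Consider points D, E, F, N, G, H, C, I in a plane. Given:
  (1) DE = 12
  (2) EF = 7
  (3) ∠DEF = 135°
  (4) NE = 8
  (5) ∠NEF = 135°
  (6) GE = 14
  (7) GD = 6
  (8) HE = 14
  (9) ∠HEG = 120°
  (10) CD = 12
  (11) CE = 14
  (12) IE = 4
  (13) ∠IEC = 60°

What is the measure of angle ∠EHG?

Step 1: By the law of cosines on triangle HEG: HG² = 14² + 14² − 2·14·14·cos(120°) = 588, so HG = 14·√3.
Step 2: By the inverse law of cosines on triangle EHG: cos(∠EHG) = (14² + (14·√3)² − 14²) / (2·14·14·√3) = 588/678.96 = 0.866, so ∠EHG = 30°.

Therefore, the measure of angle ∠EHG = 30°.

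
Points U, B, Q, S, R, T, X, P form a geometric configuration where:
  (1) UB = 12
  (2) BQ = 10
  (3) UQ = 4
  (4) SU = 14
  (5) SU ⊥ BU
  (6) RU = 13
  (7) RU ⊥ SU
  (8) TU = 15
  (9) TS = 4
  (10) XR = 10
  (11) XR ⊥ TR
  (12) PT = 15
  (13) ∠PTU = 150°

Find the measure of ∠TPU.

Step 1: By the law of cosines on triangle PTU: PU² = 15² + 15² − 2·15·15·cos(150°) = 839.71, so PU ≈ 28.98.
Step 2: By the inverse law of cosines on triangle TPU: cos(∠TPU) = (15² + 28.98² − 15²) / (2·15·28.98) = 839.71/869.33 = 0.9659, so ∠TPU = 15°.

Therefore, the measure of angle ∠TPU = 15°.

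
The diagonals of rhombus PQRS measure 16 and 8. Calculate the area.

The diagonals of a rhombus divide it into four right triangles.
Each triangle has legs 16/ 2 = 8 and 8/2 = 4, so each has area (1/2)*8*4 = 16.
Four such triangles give total area = (d1 * d2) / 2 = 64.

64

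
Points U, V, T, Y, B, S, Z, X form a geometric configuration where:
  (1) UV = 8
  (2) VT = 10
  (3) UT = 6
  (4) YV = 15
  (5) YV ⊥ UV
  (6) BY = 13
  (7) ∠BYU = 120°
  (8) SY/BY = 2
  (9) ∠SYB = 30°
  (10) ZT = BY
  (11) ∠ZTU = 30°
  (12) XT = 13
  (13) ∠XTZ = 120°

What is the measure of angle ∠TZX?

From the given relations: ZT = BY = 13.
Step 1: By the law of cosines on triangle ZTX: ZX² = 13² + 13² − 2·13·13·cos(120°) = 507, so ZX = 13·√3.
Step 2: By the inverse law of cosines on triangle TZX: cos(∠TZX) = (13² + (13·√3)² − 13²) / (2·13·13·√3) = 507/585.43 = 0.866, so ∠TZX = 30°.

Therefore, the measure of angle ∠TZX = 30°.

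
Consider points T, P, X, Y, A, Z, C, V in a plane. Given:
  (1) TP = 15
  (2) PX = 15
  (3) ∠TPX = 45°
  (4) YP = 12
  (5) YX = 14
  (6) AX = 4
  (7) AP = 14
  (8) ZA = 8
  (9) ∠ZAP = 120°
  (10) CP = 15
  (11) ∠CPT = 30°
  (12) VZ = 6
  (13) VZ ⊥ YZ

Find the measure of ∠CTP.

Step 1: By the law of cosines on triangle TPC: TC² = 15² + 15² − 2·15·15·cos(30°) = 60.29, so TC ≈ 7.76.
Step 2: By the inverse law of cosines on triangle CTP: cos(∠CTP) = (7.76² + 15² − 15²) / (2·7.76·15) = 60.29/232.94 = 0.2588, so ∠CTP = 75°.

Therefore, the measure of angle ∠CTP = 75°.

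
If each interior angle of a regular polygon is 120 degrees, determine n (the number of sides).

Each interior angle of a regular n-gon is (n - 2) * 180 / n.
Setting this equal to 120:
(n - 2) * 180 / n = 120
Each exterior angle = 180 - 120 = 60 degrees.
Since exterior angles sum to 360: n = 360 / 60 = 6.

6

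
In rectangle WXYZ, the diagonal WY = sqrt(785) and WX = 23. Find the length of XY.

Using the Pythagorean theorem: d^2 = a^2 + b^2
b^2 = d^2 - a^2
b^2 = 785 - 529
b^2 = 256
b = sqrt(256) = 16

16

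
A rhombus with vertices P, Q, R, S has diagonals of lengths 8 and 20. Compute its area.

Area = (8 * 20) / 2 = 160 / 2 = 80

80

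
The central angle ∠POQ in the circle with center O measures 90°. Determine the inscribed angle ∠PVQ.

By the inscribed angle theorem, the inscribed angle is half the central angle.
Inscribed angle = 90° / 2 = 45°

45°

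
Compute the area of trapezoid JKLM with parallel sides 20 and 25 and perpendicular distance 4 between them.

Area of a trapezoid = (base1 + base2) * height / 2
Area = (20 + 25) * 4 / 2
Area = 45 * 4 / 2
Area = 180 / 2
Area = 90

90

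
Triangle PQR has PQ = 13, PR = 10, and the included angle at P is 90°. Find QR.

Since angle P = 90°, this is a right triangle and the law of cosines reduces to the Pythagorean theorem.
QR^2 = 13^2 + 10^2 = 269
QR = sqrt(269)

sqrt(269)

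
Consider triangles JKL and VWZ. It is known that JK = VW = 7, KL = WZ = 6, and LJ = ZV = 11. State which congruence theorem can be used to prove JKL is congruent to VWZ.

Consider the given information: JK = VW = 7, KL = WZ = 6, and LJ = ZV = 11
This is not SAS or AAS: SAS requires two sides and the included angle between them. AAS requires two angles and a non-included side.
The correct criterion is SSS. All three pairs of corresponding sides are equal (Side-Side-Side).

SSS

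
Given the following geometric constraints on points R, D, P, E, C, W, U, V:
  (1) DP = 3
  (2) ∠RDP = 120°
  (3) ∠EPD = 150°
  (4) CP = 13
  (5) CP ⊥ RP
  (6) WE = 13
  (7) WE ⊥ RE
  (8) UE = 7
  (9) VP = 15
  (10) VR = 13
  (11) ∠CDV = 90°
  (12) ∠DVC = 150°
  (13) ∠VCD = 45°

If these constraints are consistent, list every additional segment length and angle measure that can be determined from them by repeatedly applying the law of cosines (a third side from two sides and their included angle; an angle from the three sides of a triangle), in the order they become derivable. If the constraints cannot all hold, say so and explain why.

These constraints are not satisfiable: (11), (12) and (13) are the three interior angles of triangle CDV, which must sum to 180°, but 90° + 150° + 45° = 285°. No planar figure meets all of them, so nothing further can be derived.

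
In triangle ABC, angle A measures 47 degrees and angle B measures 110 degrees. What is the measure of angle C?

angle C = 180 - 47 - 110 = 23 degrees.

23 degrees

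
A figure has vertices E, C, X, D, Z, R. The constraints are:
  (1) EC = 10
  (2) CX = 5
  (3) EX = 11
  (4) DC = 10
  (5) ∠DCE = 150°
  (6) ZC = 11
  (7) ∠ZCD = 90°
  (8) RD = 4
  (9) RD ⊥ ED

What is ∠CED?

Step 1: By the law of cosines on triangle ECD: ED² = 10² + 10² − 2·10·10·cos(150°) = 373.21, so ED ≈ 19.32.
Step 2: By the inverse law of cosines on triangle CED: cos(∠CED) = (10² + 19.32² − 10²) / (2·10·19.32) = 373.21/386.37 = 0.9659, so ∠CED = 15°.

Therefore, the measure of angle ∠CED = 15°.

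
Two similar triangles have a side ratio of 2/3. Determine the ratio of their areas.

Area scales with the square of linear dimensions. If every length is multiplied by 2/3, then the area is multiplied by (2/3)^2 = 4/9.
The area ratio is 4:9.

4:9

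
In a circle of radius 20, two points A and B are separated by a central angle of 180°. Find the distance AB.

Chord = 2(20) sin(90°) = 40

40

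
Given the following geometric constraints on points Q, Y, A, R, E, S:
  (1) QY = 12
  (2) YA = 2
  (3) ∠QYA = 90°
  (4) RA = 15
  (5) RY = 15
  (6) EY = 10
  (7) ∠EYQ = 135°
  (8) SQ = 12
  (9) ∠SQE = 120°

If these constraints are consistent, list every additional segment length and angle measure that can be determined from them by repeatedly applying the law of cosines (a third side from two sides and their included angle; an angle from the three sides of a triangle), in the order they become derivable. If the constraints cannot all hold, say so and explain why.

The constraints are consistent. Derivable facts, in order:
After 1 step:
- QA = 2·√37
- QE ≈ 20.34
- ∠ARY = 7.65°
- ∠AYR = 86.18°
- ∠RAY = 86.18°
After 2 steps:
- ES ≈ 28.32
- ∠AQY = 9.46°
- ∠EQY = 20.34°
- ∠QAY = 80.54°
- ∠QEY = 24.66°
After 3 steps:
- ∠ESQ = 38.47°
- ∠QES = 21.53°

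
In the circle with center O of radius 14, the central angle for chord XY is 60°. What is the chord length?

Drop a perpendicular from the center to the chord, bisecting both the chord and the central angle.
Each half-chord = r sin(θ/2) = 14 sin(30°).
The full chord = 2 × 14 × sin(30°) = 14.

14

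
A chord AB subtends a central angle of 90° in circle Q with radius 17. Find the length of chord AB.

Chord length = 2r sin(θ/2)
= 2 × 17 × sin(90°/2)
= 2 × 17 × sin(45°)
= 17*sqrt(2)

17*sqrt(2)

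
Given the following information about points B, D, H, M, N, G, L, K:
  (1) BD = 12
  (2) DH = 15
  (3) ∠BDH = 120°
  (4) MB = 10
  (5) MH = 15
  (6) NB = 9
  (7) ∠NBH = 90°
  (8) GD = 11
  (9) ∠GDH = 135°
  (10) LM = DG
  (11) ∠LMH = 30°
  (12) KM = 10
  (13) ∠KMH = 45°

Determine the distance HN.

Step 1: By the law of cosines on triangle BDH: BH² = 12² + 15² − 2·12·15·cos(120°) = 549, so BH = 3·√61.
Step 2: By the law of cosines on triangle HBN: HN² = (3·√61)² + 9² − 2·3·√61·9·cos(90°) = 630, so HN = 3·√70.

Therefore, the length of HN = 3·√70.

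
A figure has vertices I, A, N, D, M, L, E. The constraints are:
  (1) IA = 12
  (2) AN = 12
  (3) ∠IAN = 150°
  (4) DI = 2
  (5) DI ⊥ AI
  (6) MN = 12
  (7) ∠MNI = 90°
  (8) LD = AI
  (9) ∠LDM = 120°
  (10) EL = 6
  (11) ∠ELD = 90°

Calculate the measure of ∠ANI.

Step 1: By the law of cosines on triangle NAI: NI² = 12² + 12² − 2·12·12·cos(150°) = 537.42, so NI ≈ 23.18.
Step 2: By the inverse law of cosines on triangle ANI: cos(∠ANI) = (12² + 23.18² − 12²) / (2·12·23.18) = 537.42/556.37 = 0.9659, so ∠ANI = 15°.

Therefore, the measure of angle ∠ANI = 15°.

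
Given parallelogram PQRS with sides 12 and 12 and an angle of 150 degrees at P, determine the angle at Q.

Consecutive angles are supplementary: angle Q = 180 - 150 = 30 degrees.

30 degrees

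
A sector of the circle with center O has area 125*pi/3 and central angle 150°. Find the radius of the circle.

Sector area A = πr² × θ/360, so r² = 360A / (πθ).
r² = 360 × 125*pi/3 / (π × 150)
r² = 100
r = 10

10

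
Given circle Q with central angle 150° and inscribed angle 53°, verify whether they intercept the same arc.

By the inscribed angle theorem, the inscribed angle for a central angle of 150° should be 150° / 2 = 75°.
The given inscribed angle is 53°, which does not equal 75°.
Therefore, no, they do not correspond to the same arc.

No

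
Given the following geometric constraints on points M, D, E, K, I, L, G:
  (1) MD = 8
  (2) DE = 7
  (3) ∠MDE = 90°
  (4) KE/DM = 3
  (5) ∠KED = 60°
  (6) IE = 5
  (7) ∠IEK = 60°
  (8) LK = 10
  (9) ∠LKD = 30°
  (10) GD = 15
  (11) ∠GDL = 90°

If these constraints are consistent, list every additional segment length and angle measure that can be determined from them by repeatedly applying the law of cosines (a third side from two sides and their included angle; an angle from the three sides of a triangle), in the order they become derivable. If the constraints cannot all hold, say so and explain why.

The constraints are consistent. Derivable facts, in order:
After 1 step:
- DK ≈ 21.38
- KI ≈ 21.93
- ME = √113
After 2 steps:
- DL ≈ 13.66
- ∠DEM = 48.81°
- ∠DKE = 16.47°
- ∠DME = 41.19°
- ∠EDK = 103.53°
- ∠EIK = 108.61°
- ∠EKI = 11.39°
After 3 steps:
- LG ≈ 20.29
- ∠DLK = 128.54°
- ∠KDL = 21.46°
After 4 steps:
- ∠DGL = 42.33°
- ∠DLG = 47.67°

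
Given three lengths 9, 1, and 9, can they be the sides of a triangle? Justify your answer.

Check all three triangle inequalities:
9 + 1 = 10 > 9 ✓
9 + 9 = 18 > 1 ✓
1 + 9 = 10 > 9 ✓
All conditions hold, so these sides form a valid triangle.

Yes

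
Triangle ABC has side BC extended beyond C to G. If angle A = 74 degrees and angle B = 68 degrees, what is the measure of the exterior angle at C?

Exterior angle = 74 + 68 = 142 degrees (exterior angle theorem).

142 degrees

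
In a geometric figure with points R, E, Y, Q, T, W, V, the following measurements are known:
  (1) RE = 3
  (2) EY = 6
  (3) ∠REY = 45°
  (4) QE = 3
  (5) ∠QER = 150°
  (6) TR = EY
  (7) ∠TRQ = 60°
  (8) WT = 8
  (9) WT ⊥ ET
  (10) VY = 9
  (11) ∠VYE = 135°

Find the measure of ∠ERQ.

Step 1: By the law of cosines on triangle REQ: RQ² = 3² + 3² − 2·3·3·cos(150°) = 33.59, so RQ ≈ 5.8.
Step 2: By the inverse law of cosines on triangle ERQ: cos(∠ERQ) = (3² + 5.8² − 3²) / (2·3·5.8) = 33.59/34.77 = 0.9659, so ∠ERQ = 15°.

Therefore, the measure of angle ∠ERQ = 15°.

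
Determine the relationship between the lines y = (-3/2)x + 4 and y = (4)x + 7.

Slope of line 1: m1 = -3/2
Slope of line 2: m2 = 4
m1 != m2 and m1*m2 = -6 != -1. Neither.

Neither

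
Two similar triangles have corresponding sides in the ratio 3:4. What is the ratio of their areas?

Area scales with the square of linear dimensions. If every length is multiplied by 3/4, then the area is multiplied by (3/4)^2 = 9/16.
The area ratio is 9:16.

9:16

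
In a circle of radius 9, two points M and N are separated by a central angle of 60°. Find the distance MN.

Chord length = 2r sin(θ/2)
= 2 × 9 × sin(60°/2)
= 2 × 9 × sin(30°)
= 9

9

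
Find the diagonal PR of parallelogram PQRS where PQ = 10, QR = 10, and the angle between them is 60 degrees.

The diagonal of a parallelogram can be found by treating two adjacent sides and the diagonal as a triangle.
Applying the law of cosines with sides 10, 10 and included angle 60°:
d^2 = 100 + 100 - 200*cos(60°) = 100
d = 10

10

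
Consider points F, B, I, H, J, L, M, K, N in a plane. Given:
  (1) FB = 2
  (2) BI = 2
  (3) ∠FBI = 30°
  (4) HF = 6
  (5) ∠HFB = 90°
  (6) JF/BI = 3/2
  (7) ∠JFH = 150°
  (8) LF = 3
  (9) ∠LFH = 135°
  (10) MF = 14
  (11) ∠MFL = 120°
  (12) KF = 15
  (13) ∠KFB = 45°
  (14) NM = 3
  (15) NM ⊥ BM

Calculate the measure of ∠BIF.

Step 1: By the law of cosines on triangle IBF: IF² = 2² + 2² − 2·2·2·cos(30°) = 1.07, so IF ≈ 1.04.
Step 2: By the inverse law of cosines on triangle BIF: cos(∠BIF) = (2² + 1.04² − 2²) / (2·2·1.04) = 1.07/4.14 = 0.2588, so ∠BIF = 75°.

Therefore, the measure of angle ∠BIF = 75°.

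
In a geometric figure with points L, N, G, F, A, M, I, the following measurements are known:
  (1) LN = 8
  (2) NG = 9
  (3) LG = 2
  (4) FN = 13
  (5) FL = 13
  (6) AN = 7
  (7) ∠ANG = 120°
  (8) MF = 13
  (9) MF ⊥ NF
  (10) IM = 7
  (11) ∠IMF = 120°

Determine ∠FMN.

Step 1: By the law of cosines on triangle MFN: MN² = 13² + 13² − 2·13·13·cos(90°) = 338, so MN = 13·√2.
Step 2: By the inverse law of cosines on triangle FMN: cos(∠FMN) = (13² + (13·√2)² − 13²) / (2·13·13·√2) = 338/478 = 0.7071, so ∠FMN = 45°.

Therefore, the measure of angle ∠FMN = 45°.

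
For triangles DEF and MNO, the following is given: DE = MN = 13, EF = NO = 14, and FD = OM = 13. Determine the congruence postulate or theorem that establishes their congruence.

The given information provides:
DE = MN = 13, EF = NO = 14, and FD = OM = 13
This matches the SSS congruence theorem.
All three pairs of corresponding sides are equal (Side-Side-Side).

SSS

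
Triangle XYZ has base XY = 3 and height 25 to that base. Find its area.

Area = (1/2) * base * height
Area = (1/2) * 3 * 25
Area = 75/2

75/2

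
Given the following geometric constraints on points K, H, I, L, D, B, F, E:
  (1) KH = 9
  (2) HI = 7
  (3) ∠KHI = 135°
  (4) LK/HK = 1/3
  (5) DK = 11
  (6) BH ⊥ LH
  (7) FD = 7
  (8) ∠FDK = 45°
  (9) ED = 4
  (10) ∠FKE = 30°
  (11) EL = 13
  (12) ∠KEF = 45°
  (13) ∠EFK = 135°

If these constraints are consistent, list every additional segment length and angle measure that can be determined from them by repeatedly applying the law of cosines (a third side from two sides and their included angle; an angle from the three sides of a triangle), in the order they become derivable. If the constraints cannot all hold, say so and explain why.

These constraints are not satisfiable: (10), (12) and (13) are the three interior angles of triangle FKE, which must sum to 180°, but 30° + 45° + 135° = 210°. No planar figure meets all of them, so nothing further can be derived.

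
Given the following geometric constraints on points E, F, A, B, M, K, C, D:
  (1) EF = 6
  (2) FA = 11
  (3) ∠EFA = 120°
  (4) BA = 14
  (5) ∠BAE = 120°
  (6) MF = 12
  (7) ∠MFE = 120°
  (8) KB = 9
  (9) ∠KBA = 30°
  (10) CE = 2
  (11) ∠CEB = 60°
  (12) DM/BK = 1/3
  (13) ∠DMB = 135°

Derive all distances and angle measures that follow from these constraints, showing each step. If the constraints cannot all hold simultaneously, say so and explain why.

The constraints are consistent.

From the given relations:
  DM = 1/3·BK = 1/3·9 = 3

Step 1: From EF = 6, FA = 11, and ∠EFA = 120°, by the law of cosines:
  EA² = EF² + FA² - 2·EF·FA·cos(120°) = 36 + 121 + 66 = 223
  EA ≈ 14.93

Step 2: From EF = 6, FM = 12, and ∠EFM = 120°, by the law of cosines:
  EM² = EF² + FM² - 2·EF·FM·cos(120°) = 36 + 144 + 72 = 252
  EM = 6·√7

Step 3: From AB = 14, BK = 9, and ∠ABK = 30°, by the law of cosines:
  AK² = AB² + BK² - 2·AB·BK·cos(30°) = 196 + 81 - 218.2 = 58.76
  AK ≈ 7.67

Step 4: From EA = 14.93, AB = 14, and ∠EAB = 120°, by the law of cosines:
  EB² = EA² + AB² - 2·EA·AB·cos(120°) = 223 + 196 + 209.1 = 628.1
  EB ≈ 25.06

Step 5: From EA = 14.93, EF = 6, AF = 11, by the inverse law of cosines:
  cos(∠AEF) = (EA² + EF² - AF²) / (2·EA·EF)
  ∠AEF = 39.64°

Step 6: From EF = 6, EM = 6·√7, FM = 12, by the inverse law of cosines:
  cos(∠FEM) = (EF² + EM² - FM²) / (2·EF·EM)
  ∠FEM = 40.89°

Step 7: From AB = 14, AK = 7.67, BK = 9, by the inverse law of cosines:
  cos(∠BAK) = (AB² + AK² - BK²) / (2·AB·AK)
  ∠BAK = 35.95°

Step 8: From AE = 14.93, AF = 11, EF = 6, by the inverse law of cosines:
  cos(∠EAF) = (AE² + AF² - EF²) / (2·AE·AF)
  ∠EAF = 20.36°

Step 9: From ME = 6·√7, MF = 12, EF = 6, by the inverse law of cosines:
  cos(∠EMF) = (ME² + MF² - EF²) / (2·ME·MF)
  ∠EMF = 19.11°

Step 10: From KA = 7.67, KB = 9, AB = 14, by the inverse law of cosines:
  cos(∠AKB) = (KA² + KB² - AB²) / (2·KA·KB)
  ∠AKB = 114.05°

Step 11: From BE = 25.06, EC = 2, and ∠BEC = 60°, by the law of cosines:
  BC² = BE² + EC² - 2·BE·EC·cos(60°) = 628.1 + 4 - 50.12 = 581.9
  BC ≈ 24.12

Step 12: From EA = 14.93, EB = 25.06, AB = 14, by the inverse law of cosines:
  cos(∠AEB) = (EA² + EB² - AB²) / (2·EA·EB)
  ∠AEB = 28.93°

Step 13: From BA = 14, BE = 25.06, AE = 14.93, by the inverse law of cosines:
  cos(∠ABE) = (BA² + BE² - AE²) / (2·BA·BE)
  ∠ABE = 31.07°

Step 14: From BC = 24.12, BE = 25.06, CE = 2, by the inverse law of cosines:
  cos(∠CBE) = (BC² + BE² - CE²) / (2·BC·BE)
  ∠CBE = 4.12°

Step 15: From CB = 24.12, CE = 2, BE = 25.06, by the inverse law of cosines:
  cos(∠BCE) = (CB² + CE² - BE²) / (2·CB·CE)
  ∠BCE = 115.88°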